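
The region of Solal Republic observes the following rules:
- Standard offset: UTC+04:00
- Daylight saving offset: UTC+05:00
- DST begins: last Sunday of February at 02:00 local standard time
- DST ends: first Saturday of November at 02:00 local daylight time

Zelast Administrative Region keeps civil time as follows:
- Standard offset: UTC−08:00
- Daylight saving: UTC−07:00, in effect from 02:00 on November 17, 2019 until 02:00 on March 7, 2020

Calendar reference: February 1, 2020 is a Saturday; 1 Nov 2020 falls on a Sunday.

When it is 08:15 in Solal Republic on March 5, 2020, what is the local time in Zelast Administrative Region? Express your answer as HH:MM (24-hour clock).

1 February 2020 is a Saturday, so Sundays fall on 2, 9, 16, 23; the last is February 23.
1 November 2020 is a Sunday, so the first Saturday is November 7.
March 5, 2020 lies within the daylight-saving period (23 February – 7 November), so Solal Republic is on daylight time, UTC+05:00.
08:15 Solal Republic − 5h = 03:15 UTC.
At the standard offset (UTC−08:00), 03:15 UTC − 8h = 19:15 Zelast Administrative Region standard time (rolling into the previous day, 4 March 2020).
Daylight saving runs 17 November 2019 – 7 March 2020; the standard-time date in Zelast Administrative Region, March 4, 2020, is inside that window, so Zelast Administrative Region is at UTC−07:00.
03:15 UTC − 7h = 20:15 Zelast Administrative Region (rolling into the previous day, 4 March 2020).

20:15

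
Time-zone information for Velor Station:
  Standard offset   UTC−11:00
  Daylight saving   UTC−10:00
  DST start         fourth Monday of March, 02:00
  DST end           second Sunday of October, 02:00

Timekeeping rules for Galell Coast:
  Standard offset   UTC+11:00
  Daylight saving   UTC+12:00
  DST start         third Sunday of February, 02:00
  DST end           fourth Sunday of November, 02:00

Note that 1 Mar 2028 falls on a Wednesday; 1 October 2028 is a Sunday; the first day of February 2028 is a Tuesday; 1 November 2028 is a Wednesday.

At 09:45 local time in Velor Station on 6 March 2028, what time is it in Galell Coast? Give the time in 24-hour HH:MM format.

08:45

1 March 2028 is a Wednesday, so the first Monday is March 6 and the fourth is March 27.
1 October 2028 is a Sunday, so the first Sunday is October 1 and the second is October 8.
6 March 2028 is outside the daylight-saving period (27 March – 8 October), so Velor Station is on standard time, UTC−11:00.
09:45 Velor Station + 11h = 20:45 UTC.
1 February 2028 is a Tuesday, so the first Sunday is February 6 and the third is February 20.
1 November 2028 is a Wednesday, so the first Sunday is November 5 and the fourth is November 26.
At the standard offset (UTC+11:00), 20:45 UTC + 11h = 07:45 Galell Coast standard time (rolling into the next day, 7 March 2028).
The standard-time date in Galell Coast, 7 March 2028, lies within the daylight-saving period (20 February – 26 November), so Galell Coast is on daylight time, UTC+12:00.
20:45 UTC + 12h = 08:45 Galell Coast (rolling into the next day, 7 March 2028).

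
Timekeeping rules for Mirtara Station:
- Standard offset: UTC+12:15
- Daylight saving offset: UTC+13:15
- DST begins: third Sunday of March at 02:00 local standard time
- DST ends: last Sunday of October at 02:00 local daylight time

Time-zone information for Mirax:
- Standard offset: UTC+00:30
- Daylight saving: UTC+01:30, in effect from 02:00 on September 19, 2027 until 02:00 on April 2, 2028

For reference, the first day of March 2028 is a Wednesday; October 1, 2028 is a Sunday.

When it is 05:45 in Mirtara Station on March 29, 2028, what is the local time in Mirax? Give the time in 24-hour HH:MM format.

1 March 2028 is a Wednesday, so the first Sunday is March 5 and the third is March 19.
1 October 2028 is a Sunday, so Sundays fall on 1, 8, 15, 22, 29; the last is October 29.
March 29, 2028 falls between 19 March and 29 October, so daylight saving is in effect and Mirtara Station is at UTC+13:15.
05:45 Mirtara Station − 13h15m = 16:30 UTC (rolling into the previous day, 28 March 2028).
At the standard offset (UTC+00:30), 16:30 UTC + 0h30m = 17:00 Mirax standard time.
Daylight saving runs 19 September 2027 – 2 April 2028; the standard-time date in Mirax, March 28, 2028, is inside that window, so Mirax is at UTC+01:30.
16:30 UTC + 1h30m = 18:00 Mirax.

18:00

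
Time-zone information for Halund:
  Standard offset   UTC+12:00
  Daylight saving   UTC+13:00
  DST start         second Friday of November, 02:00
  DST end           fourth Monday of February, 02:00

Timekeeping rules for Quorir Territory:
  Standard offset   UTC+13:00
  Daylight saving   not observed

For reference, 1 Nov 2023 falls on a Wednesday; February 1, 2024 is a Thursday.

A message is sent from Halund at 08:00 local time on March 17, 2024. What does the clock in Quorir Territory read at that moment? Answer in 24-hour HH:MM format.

1 November 2023 is a Wednesday, so the first Friday is November 3 and the second is November 10.
1 February 2024 is a Thursday, so the first Monday is February 5 and the fourth is February 26.
March 17, 2024 does not fall between 10 November 2023 and 26 February 2024, so daylight saving is not in effect and Halund is at UTC+12:00.
08:00 Halund − 12h = 20:00 UTC (rolling into the previous day, 16 March 2024).
Quorir Territory has no daylight saving, so its offset is UTC+13:00 year-round.
20:00 UTC + 13h = 09:00 Quorir Territory (rolling into the next day, 17 March 2024).

09:00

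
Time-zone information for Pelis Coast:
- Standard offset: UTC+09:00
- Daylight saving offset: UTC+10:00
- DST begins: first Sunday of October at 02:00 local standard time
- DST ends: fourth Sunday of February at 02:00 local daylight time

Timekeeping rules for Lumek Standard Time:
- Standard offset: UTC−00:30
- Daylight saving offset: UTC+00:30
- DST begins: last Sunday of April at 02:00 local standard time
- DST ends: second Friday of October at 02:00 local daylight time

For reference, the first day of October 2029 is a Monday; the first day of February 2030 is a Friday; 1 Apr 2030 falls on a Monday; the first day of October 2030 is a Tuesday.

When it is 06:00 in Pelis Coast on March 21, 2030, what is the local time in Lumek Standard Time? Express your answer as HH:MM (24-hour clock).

20:30

1 October 2029 is a Monday, so the first Sunday is October 7.
1 February 2030 is a Friday, so the first Sunday is February 3 and the fourth is February 24.
March 21, 2030 is outside the daylight-saving period (7 October 2029 – 24 February 2030), so Pelis Coast is on standard time, UTC+09:00.
06:00 Pelis Coast − 9h = 21:00 UTC (rolling into the previous day, 20 March 2030).
1 April 2030 is a Monday, so Sundays fall on 7, 14, 21, 28; the last is April 28.
1 October 2030 is a Tuesday, so the first Friday is October 4 and the second is October 11.
At the standard offset (UTC−00:30), 21:00 UTC − 0h30m = 20:30 Lumek Standard Time standard time.
The standard-time date in Lumek Standard Time, March 20, 2030, is outside the daylight-saving period (28 April – 11 October), so Lumek Standard Time is on standard time, UTC−00:30.
21:00 UTC − 0h30m = 20:30 Lumek Standard Time.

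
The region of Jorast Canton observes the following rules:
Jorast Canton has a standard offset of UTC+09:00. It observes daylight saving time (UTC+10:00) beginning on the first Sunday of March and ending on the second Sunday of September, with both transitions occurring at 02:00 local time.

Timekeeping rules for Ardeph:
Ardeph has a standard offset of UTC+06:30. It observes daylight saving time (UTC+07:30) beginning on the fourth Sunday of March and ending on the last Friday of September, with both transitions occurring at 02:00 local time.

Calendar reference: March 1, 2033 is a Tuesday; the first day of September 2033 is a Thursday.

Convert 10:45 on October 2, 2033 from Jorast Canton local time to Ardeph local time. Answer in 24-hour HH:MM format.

1 March 2033 is a Tuesday, so the first Sunday is March 6.
1 September 2033 is a Thursday, so the first Sunday is September 4 and the second is September 11.
October 2, 2033 does not fall between 6 March and 11 September, so daylight saving is not in effect and Jorast Canton is at UTC+09:00.
10:45 Jorast Canton − 9h = 01:45 UTC.
1 March 2033 is a Tuesday, so the first Sunday is March 6 and the fourth is March 27.
1 September 2033 is a Thursday, so Fridays fall on 2, 9, 16, 23, 30; the last is September 30.
At the standard offset (UTC+06:30), 01:45 UTC + 6h30m = 08:15 Ardeph standard time.
The standard-time date in Ardeph, October 2, 2033, is outside the daylight-saving period (27 March – 30 September), so Ardeph is on standard time, UTC+06:30.
01:45 UTC + 6h30m = 08:15 Ardeph.

08:15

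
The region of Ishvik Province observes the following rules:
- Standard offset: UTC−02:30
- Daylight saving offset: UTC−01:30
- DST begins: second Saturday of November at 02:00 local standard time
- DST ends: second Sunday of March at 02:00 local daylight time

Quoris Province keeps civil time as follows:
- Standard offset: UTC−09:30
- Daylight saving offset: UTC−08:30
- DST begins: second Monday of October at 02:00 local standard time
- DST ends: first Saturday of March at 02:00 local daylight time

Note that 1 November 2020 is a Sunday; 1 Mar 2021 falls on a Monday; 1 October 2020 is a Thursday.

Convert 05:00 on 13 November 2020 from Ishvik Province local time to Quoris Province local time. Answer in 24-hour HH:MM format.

23:00

1 November 2020 is a Sunday, so the first Saturday is November 7 and the second is November 14.
1 March 2021 is a Monday, so the first Sunday is March 7 and the second is March 14.
13 November 2020 does not fall between 14 November 2020 and 14 March 2021, so daylight saving is not in effect and Ishvik Province is at UTC−02:30.
05:00 Ishvik Province + 2h30m = 07:30 UTC.
1 October 2020 is a Thursday, so the first Monday is October 5 and the second is October 12.
1 March 2021 is a Monday, so the first Saturday is March 6.
At the standard offset (UTC−09:30), 07:30 UTC − 9h30m = 22:00 Quoris Province standard time (rolling into the previous day, 12 November 2020).
The standard-time date in Quoris Province, 12 November 2020, lies within the daylight-saving period (12 October 2020 – 6 March 2021), so Quoris Province is on daylight time, UTC−08:30.
07:30 UTC − 8h30m = 23:00 Quoris Province (rolling into the previous day, 12 November 2020).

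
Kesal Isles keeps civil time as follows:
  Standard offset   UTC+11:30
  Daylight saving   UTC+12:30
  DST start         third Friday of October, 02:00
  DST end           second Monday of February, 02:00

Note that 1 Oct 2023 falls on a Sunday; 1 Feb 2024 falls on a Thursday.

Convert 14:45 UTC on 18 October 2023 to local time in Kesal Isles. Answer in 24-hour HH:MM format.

1 October 2023 is a Sunday, so the first Friday is October 6 and the third is October 20.
1 February 2024 is a Thursday, so the first Monday is February 5 and the second is February 12.
At the standard offset (UTC+11:30), 14:45 UTC + 11h30m = 02:15 Kesal Isles standard time (rolling into the next day, 19 October 2023).
Daylight saving runs 20 October 2023 – 12 February 2024; the standard-time date in Kesal Isles, 19 October 2023, is outside that window, so Kesal Isles is on standard time at UTC+11:30.
14:45 UTC + 11h30m = 02:15 local (rolling into the next day, 19 October 2023).

02:15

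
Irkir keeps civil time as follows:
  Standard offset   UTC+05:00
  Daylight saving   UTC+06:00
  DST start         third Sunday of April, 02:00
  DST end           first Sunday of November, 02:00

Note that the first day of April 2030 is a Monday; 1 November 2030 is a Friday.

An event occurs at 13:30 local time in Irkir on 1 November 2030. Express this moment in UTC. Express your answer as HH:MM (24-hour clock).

1 April 2030 is a Monday, so the first Sunday is April 7 and the third is April 21.
1 November 2030 is a Friday, so the first Sunday is November 3.
Daylight saving runs 21 April – 3 November; 1 November 2030 is inside that window, so Irkir is at UTC+06:00.
13:30 local − 6h = 07:30 UTC.

07:30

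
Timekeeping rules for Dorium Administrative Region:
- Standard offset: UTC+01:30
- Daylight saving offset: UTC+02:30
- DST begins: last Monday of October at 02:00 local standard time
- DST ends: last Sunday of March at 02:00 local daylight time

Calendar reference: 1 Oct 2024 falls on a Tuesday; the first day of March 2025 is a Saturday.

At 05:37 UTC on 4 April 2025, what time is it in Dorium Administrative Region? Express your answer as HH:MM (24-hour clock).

1 October 2024 is a Tuesday, so Mondays fall on 7, 14, 21, 28; the last is October 28.
1 March 2025 is a Saturday, so Sundays fall on 2, 9, 16, 23, 30; the last is March 30.
At the standard offset (UTC+01:30), 05:37 UTC + 1h30m = 07:07 Dorium Administrative Region standard time.
Daylight saving runs 28 October 2024 – 30 March 2025; the standard-time date in Dorium Administrative Region, 4 April 2025, is outside that window, so Dorium Administrative Region is on standard time at UTC+01:30.
05:37 UTC + 1h30m = 07:07 local.

07:07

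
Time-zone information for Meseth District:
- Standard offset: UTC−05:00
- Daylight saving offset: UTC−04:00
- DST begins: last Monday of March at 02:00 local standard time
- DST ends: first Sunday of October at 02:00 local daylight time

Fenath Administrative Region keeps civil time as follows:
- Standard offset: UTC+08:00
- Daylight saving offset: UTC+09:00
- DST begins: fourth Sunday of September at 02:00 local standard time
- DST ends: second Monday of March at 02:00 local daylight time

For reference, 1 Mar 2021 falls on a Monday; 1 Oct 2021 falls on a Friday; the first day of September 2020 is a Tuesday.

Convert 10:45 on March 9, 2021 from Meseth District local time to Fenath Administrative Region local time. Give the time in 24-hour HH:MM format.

23:45

1 March 2021 is a Monday, so Mondays fall on 1, 8, 15, 22, 29; the last is March 29.
1 October 2021 is a Friday, so the first Sunday is October 3.
March 9, 2021 does not fall between 29 March and 3 October, so daylight saving is not in effect and Meseth District is at UTC−05:00.
10:45 Meseth District + 5h = 15:45 UTC.
1 September 2020 is a Tuesday, so the first Sunday is September 6 and the fourth is September 27.
1 March 2021 is a Monday, so the first Monday is March 1 and the second is March 8.
At the standard offset (UTC+08:00), 15:45 UTC + 8h = 23:45 Fenath Administrative Region standard time.
The standard-time date in Fenath Administrative Region, March 9, 2021, does not fall between 27 September 2020 and 8 March 2021, so daylight saving is not in effect and Fenath Administrative Region is at UTC+08:00.
15:45 UTC + 8h = 23:45 Fenath Administrative Region.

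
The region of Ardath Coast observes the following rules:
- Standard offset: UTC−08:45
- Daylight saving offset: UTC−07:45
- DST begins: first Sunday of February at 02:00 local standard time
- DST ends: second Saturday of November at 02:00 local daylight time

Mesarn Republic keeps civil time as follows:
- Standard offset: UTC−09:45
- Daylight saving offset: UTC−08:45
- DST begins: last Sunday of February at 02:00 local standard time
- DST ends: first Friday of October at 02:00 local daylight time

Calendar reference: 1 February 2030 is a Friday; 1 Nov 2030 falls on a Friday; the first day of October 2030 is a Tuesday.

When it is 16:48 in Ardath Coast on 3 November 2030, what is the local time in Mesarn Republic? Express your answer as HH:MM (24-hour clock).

14:48

1 February 2030 is a Friday, so the first Sunday is February 3.
1 November 2030 is a Friday, so the first Saturday is November 2 and the second is November 9.
3 November 2030 lies within the daylight-saving period (3 February – 9 November), so Ardath Coast is on daylight time, UTC−07:45.
16:48 Ardath Coast + 7h45m = 00:33 UTC (rolling into the next day, 4 November 2030).
1 February 2030 is a Friday, so Sundays fall on 3, 10, 17, 24; the last is February 24.
1 October 2030 is a Tuesday, so the first Friday is October 4.
At the standard offset (UTC−09:45), 00:33 UTC − 9h45m = 14:48 Mesarn Republic standard time (rolling into the previous day, 3 November 2030).
The standard-time date in Mesarn Republic, 3 November 2030, is outside the daylight-saving period (24 February – 4 October), so Mesarn Republic is on standard time, UTC−09:45.
00:33 UTC − 9h45m = 14:48 Mesarn Republic (rolling into the previous day, 3 November 2030).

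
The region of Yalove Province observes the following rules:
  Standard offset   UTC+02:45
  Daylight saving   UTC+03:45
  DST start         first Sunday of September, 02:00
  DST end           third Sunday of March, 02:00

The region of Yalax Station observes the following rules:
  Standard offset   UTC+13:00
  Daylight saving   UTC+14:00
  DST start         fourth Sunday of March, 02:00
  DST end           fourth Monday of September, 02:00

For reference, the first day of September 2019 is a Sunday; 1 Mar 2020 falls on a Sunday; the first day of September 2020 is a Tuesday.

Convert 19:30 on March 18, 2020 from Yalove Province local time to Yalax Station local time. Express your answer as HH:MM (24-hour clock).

05:45

1 September 2019 is a Sunday, so the first Sunday is September 1.
1 March 2020 is a Sunday, so the first Sunday is March 1 and the third is March 15.
Daylight saving runs 1 September 2019 – 15 March 2020; March 18, 2020 is outside that window, so Yalove Province is on standard time at UTC+02:45.
19:30 Yalove Province − 2h45m = 16:45 UTC.
1 March 2020 is a Sunday, so the first Sunday is March 1 and the fourth is March 22.
1 September 2020 is a Tuesday, so the first Monday is September 7 and the fourth is September 28.
At the standard offset (UTC+13:00), 16:45 UTC + 13h = 05:45 Yalax Station standard time (rolling into the next day, 19 March 2020).
The standard-time date in Yalax Station, March 19, 2020, does not fall between 22 March and 28 September, so daylight saving is not in effect and Yalax Station is at UTC+13:00.
16:45 UTC + 13h = 05:45 Yalax Station (rolling into the next day, 19 March 2020).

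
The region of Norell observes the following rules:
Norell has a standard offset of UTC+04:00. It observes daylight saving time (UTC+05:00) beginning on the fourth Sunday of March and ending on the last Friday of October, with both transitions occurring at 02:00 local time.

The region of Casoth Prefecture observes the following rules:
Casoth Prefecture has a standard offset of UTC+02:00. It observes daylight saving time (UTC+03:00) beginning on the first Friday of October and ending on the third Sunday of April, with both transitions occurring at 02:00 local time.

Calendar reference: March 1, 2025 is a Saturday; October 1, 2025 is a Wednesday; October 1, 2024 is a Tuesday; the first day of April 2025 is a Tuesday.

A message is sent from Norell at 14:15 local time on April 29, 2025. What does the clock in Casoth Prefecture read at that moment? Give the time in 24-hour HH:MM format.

1 March 2025 is a Saturday, so the first Sunday is March 2 and the fourth is March 23.
1 October 2025 is a Wednesday, so Fridays fall on 3, 10, 17, 24, 31; the last is October 31.
April 29, 2025 lies within the daylight-saving period (23 March – 31 October), so Norell is on daylight time, UTC+05:00.
14:15 Norell − 5h = 09:15 UTC.
1 October 2024 is a Tuesday, so the first Friday is October 4.
1 April 2025 is a Tuesday, so the first Sunday is April 6 and the third is April 20.
At the standard offset (UTC+02:00), 09:15 UTC + 2h = 11:15 Casoth Prefecture standard time.
The standard-time date in Casoth Prefecture, April 29, 2025, is outside the daylight-saving period (4 October 2024 – 20 April 2025), so Casoth Prefecture is on standard time, UTC+02:00.
09:15 UTC + 2h = 11:15 Casoth Prefecture.

11:15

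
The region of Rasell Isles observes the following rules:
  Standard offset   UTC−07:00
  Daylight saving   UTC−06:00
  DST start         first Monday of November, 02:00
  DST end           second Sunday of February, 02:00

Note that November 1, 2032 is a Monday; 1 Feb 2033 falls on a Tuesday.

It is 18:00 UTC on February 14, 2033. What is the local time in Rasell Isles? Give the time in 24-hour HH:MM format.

1 November 2032 is a Monday, so the first Monday is November 1.
1 February 2033 is a Tuesday, so the first Sunday is February 6 and the second is February 13.
At the standard offset (UTC−07:00), 18:00 UTC − 7h = 11:00 Rasell Isles standard time.
The standard-time date in Rasell Isles, February 14, 2033, is outside the daylight-saving period (1 November 2032 – 13 February 2033), so Rasell Isles is on standard time, UTC−07:00.
18:00 UTC − 7h = 11:00 local.

11:00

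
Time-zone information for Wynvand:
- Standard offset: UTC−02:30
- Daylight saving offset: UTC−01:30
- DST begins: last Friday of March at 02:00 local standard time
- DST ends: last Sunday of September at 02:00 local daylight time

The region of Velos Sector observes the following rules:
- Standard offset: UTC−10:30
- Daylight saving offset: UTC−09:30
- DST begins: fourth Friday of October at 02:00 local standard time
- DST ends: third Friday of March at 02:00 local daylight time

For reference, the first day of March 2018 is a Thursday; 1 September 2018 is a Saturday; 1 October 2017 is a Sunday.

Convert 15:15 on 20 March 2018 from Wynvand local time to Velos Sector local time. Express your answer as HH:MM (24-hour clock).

07:15

1 March 2018 is a Thursday, so Fridays fall on 2, 9, 16, 23, 30; the last is March 30.
1 September 2018 is a Saturday, so Sundays fall on 2, 9, 16, 23, 30; the last is September 30.
20 March 2018 does not fall between 30 March and 30 September, so daylight saving is not in effect and Wynvand is at UTC−02:30.
15:15 Wynvand + 2h30m = 17:45 UTC.
1 October 2017 is a Sunday, so the first Friday is October 6 and the fourth is October 27.
1 March 2018 is a Thursday, so the first Friday is March 2 and the third is March 16.
At the standard offset (UTC−10:30), 17:45 UTC − 10h30m = 07:15 Velos Sector standard time.
The standard-time date in Velos Sector, 20 March 2018, does not fall between 27 October 2017 and 16 March 2018, so daylight saving is not in effect and Velos Sector is at UTC−10:30.
17:45 UTC − 10h30m = 07:15 Velos Sector.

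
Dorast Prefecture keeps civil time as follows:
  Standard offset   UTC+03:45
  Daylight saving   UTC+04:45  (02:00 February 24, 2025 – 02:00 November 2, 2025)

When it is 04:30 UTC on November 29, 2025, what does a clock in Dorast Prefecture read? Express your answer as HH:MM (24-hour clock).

At the standard offset (UTC+03:45), 04:30 UTC + 3h45m = 08:15 Dorast Prefecture standard time.
Daylight saving runs 24 February – 2 November; the standard-time date in Dorast Prefecture, November 29, 2025, is outside that window, so Dorast Prefecture is on standard time at UTC+03:45.
04:30 UTC + 3h45m = 08:15 local.

08:15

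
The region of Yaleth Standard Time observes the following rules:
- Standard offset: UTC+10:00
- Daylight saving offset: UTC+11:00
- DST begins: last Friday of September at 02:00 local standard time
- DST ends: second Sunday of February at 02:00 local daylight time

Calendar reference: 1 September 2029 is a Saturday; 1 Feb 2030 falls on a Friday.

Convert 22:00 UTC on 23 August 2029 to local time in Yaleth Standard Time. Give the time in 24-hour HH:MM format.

1 September 2029 is a Saturday, so Fridays fall on 7, 14, 21, 28; the last is September 28.
1 February 2030 is a Friday, so the first Sunday is February 3 and the second is February 10.
At the standard offset (UTC+10:00), 22:00 UTC + 10h = 08:00 Yaleth Standard Time standard time (rolling into the next day, 24 August 2029).
The standard-time date in Yaleth Standard Time, 24 August 2029, does not fall between 28 September 2029 and 10 February 2030, so daylight saving is not in effect and Yaleth Standard Time is at UTC+10:00.
22:00 UTC + 10h = 08:00 local (rolling into the next day, 24 August 2029).

08:00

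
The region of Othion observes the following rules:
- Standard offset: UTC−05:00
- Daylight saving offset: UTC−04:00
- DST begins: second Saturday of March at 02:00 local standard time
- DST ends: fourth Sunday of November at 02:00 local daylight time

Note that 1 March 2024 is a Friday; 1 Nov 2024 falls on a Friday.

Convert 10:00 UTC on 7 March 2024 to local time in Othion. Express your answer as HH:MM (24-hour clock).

05:00

1 March 2024 is a Friday, so the first Saturday is March 2 and the second is March 9.
1 November 2024 is a Friday, so the first Sunday is November 3 and the fourth is November 24.
At the standard offset (UTC−05:00), 10:00 UTC − 5h = 05:00 Othion standard time.
Daylight saving runs 9 March – 24 November; the standard-time date in Othion, 7 March 2024, is outside that window, so Othion is on standard time at UTC−05:00.
10:00 UTC − 5h = 05:00 local.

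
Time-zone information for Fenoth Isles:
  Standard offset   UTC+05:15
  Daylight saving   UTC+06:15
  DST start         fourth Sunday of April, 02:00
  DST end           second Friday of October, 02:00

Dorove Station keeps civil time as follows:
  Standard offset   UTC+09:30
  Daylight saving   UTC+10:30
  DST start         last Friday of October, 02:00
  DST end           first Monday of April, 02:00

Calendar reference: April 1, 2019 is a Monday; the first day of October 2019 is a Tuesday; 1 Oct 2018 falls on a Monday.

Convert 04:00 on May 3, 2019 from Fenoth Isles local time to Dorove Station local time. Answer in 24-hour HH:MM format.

07:15

1 April 2019 is a Monday, so the first Sunday is April 7 and the fourth is April 28.
1 October 2019 is a Tuesday, so the first Friday is October 4 and the second is October 11.
May 3, 2019 falls between 28 April and 11 October, so daylight saving is in effect and Fenoth Isles is at UTC+06:15.
04:00 Fenoth Isles − 6h15m = 21:45 UTC (rolling into the previous day, 2 May 2019).
1 October 2018 is a Monday, so Fridays fall on 5, 12, 19, 26; the last is October 26.
1 April 2019 is a Monday, so the first Monday is April 1.
At the standard offset (UTC+09:30), 21:45 UTC + 9h30m = 07:15 Dorove Station standard time (rolling into the next day, 3 May 2019).
Daylight saving runs 26 October 2018 – 1 April 2019; the standard-time date in Dorove Station, May 3, 2019, is outside that window, so Dorove Station is on standard time at UTC+09:30.
21:45 UTC + 9h30m = 07:15 Dorove Station (rolling into the next day, 3 May 2019).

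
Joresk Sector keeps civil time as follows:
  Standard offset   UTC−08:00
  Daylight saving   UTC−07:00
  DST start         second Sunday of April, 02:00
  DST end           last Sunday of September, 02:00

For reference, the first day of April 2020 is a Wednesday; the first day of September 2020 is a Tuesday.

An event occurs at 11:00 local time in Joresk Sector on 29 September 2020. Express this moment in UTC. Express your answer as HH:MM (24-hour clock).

1 April 2020 is a Wednesday, so the first Sunday is April 5 and the second is April 12.
1 September 2020 is a Tuesday, so Sundays fall on 6, 13, 20, 27; the last is September 27.
Daylight saving runs 12 April – 27 September; 29 September 2020 is outside that window, so Joresk Sector is on standard time at UTC−08:00.
11:00 local + 8h = 19:00 UTC.

19:00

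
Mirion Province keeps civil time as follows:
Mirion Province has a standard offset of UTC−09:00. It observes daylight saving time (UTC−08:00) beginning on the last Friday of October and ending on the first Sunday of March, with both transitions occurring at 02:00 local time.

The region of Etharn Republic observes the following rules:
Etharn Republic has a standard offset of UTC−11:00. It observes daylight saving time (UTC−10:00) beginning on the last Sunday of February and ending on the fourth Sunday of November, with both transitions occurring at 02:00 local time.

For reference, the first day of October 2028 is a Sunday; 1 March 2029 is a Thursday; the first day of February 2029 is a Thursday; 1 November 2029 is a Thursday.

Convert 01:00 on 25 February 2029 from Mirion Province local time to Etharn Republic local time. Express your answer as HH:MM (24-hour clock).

1 October 2028 is a Sunday, so Fridays fall on 6, 13, 20, 27; the last is October 27.
1 March 2029 is a Thursday, so the first Sunday is March 4.
25 February 2029 falls between 27 October 2028 and 4 March 2029, so daylight saving is in effect and Mirion Province is at UTC−08:00.
01:00 Mirion Province + 8h = 09:00 UTC.
1 February 2029 is a Thursday, so Sundays fall on 4, 11, 18, 25; the last is February 25.
1 November 2029 is a Thursday, so the first Sunday is November 4 and the fourth is November 25.
At the standard offset (UTC−11:00), 09:00 UTC − 11h = 22:00 Etharn Republic standard time (rolling into the previous day, 24 February 2029).
The standard-time date in Etharn Republic, 24 February 2029, is outside the daylight-saving period (25 February – 25 November), so Etharn Republic is on standard time, UTC−11:00.
09:00 UTC − 11h = 22:00 Etharn Republic (rolling into the previous day, 24 February 2029).

22:00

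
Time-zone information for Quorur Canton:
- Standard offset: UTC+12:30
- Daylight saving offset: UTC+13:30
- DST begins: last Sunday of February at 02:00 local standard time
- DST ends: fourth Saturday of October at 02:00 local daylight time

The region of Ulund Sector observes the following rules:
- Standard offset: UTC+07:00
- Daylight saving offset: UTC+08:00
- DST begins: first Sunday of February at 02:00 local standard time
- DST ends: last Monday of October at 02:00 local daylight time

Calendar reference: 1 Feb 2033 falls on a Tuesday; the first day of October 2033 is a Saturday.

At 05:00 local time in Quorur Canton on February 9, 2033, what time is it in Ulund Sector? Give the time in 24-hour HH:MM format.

1 February 2033 is a Tuesday, so Sundays fall on 6, 13, 20, 27; the last is February 27.
1 October 2033 is a Saturday, so the first Saturday is October 1 and the fourth is October 22.
Daylight saving runs 27 February – 22 October; February 9, 2033 is outside that window, so Quorur Canton is on standard time at UTC+12:30.
05:00 Quorur Canton − 12h30m = 16:30 UTC (rolling into the previous day, 8 February 2033).
1 February 2033 is a Tuesday, so the first Sunday is February 6.
1 October 2033 is a Saturday, so Mondays fall on 3, 10, 17, 24, 31; the last is October 31.
At the standard offset (UTC+07:00), 16:30 UTC + 7h = 23:30 Ulund Sector standard time.
Daylight saving runs 6 February – 31 October; the standard-time date in Ulund Sector, February 8, 2033, is inside that window, so Ulund Sector is at UTC+08:00.
16:30 UTC + 8h = 00:30 Ulund Sector (rolling into the next day, 9 February 2033).

00:30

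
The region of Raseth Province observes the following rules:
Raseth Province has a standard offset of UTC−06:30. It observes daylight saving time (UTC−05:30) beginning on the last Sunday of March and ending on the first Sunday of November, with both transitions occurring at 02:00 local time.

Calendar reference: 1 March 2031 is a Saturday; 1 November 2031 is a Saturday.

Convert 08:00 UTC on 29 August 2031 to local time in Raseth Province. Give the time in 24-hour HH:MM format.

1 March 2031 is a Saturday, so Sundays fall on 2, 9, 16, 23, 30; the last is March 30.
1 November 2031 is a Saturday, so the first Sunday is November 2.
At the standard offset (UTC−06:30), 08:00 UTC − 6h30m = 01:30 Raseth Province standard time.
The standard-time date in Raseth Province, 29 August 2031, lies within the daylight-saving period (30 March – 2 November), so Raseth Province is on daylight time, UTC−05:30.
08:00 UTC − 5h30m = 02:30 local.

02:30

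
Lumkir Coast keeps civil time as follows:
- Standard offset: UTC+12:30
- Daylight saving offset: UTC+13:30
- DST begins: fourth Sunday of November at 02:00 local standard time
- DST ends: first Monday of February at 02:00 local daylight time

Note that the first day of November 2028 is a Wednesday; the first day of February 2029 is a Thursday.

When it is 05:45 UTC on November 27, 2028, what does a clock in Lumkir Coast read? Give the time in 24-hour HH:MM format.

19:15

1 November 2028 is a Wednesday, so the first Sunday is November 5 and the fourth is November 26.
1 February 2029 is a Thursday, so the first Monday is February 5.
At the standard offset (UTC+12:30), 05:45 UTC + 12h30m = 18:15 Lumkir Coast standard time.
The standard-time date in Lumkir Coast, November 27, 2028, falls between 26 November 2028 and 5 February 2029, so daylight saving is in effect and Lumkir Coast is at UTC+13:30.
05:45 UTC + 13h30m = 19:15 local.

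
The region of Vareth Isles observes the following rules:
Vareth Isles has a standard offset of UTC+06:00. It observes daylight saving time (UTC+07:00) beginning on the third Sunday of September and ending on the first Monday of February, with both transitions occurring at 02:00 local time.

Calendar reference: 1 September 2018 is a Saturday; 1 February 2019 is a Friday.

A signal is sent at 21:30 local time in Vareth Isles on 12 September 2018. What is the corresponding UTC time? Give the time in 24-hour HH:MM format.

15:30

1 September 2018 is a Saturday, so the first Sunday is September 2 and the third is September 16.
1 February 2019 is a Friday, so the first Monday is February 4.
12 September 2018 is outside the daylight-saving period (16 September 2018 – 4 February 2019), so Vareth Isles is on standard time, UTC+06:00.
21:30 local − 6h = 15:30 UTC.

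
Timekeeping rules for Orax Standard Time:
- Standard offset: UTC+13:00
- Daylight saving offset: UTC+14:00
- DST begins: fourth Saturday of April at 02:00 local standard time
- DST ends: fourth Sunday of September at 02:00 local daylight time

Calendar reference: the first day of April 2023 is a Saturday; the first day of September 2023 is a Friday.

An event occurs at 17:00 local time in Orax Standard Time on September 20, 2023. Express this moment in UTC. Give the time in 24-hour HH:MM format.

03:00

1 April 2023 is a Saturday, so the first Saturday is April 1 and the fourth is April 22.
1 September 2023 is a Friday, so the first Sunday is September 3 and the fourth is September 24.
September 20, 2023 falls between 22 April and 24 September, so daylight saving is in effect and Orax Standard Time is at UTC+14:00.
17:00 local − 14h = 03:00 UTC.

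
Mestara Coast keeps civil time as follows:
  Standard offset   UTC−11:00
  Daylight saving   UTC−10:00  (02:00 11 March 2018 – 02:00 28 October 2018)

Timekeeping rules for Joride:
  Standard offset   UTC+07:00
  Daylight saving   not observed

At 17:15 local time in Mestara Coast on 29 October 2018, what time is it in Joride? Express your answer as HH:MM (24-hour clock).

11:15

29 October 2018 does not fall between 11 March and 28 October, so daylight saving is not in effect and Mestara Coast is at UTC−11:00.
17:15 Mestara Coast + 11h = 04:15 UTC (rolling into the next day, 30 October 2018).
Joride stays on UTC+07:00 all year.
04:15 UTC + 7h = 11:15 Joride.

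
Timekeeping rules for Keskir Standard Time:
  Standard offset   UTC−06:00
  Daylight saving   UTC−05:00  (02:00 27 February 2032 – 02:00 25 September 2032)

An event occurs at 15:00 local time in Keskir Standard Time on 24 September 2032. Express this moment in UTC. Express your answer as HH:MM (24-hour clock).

20:00

24 September 2032 lies within the daylight-saving period (27 February – 25 September), so Keskir Standard Time is on daylight time, UTC−05:00.
15:00 local + 5h = 20:00 UTC.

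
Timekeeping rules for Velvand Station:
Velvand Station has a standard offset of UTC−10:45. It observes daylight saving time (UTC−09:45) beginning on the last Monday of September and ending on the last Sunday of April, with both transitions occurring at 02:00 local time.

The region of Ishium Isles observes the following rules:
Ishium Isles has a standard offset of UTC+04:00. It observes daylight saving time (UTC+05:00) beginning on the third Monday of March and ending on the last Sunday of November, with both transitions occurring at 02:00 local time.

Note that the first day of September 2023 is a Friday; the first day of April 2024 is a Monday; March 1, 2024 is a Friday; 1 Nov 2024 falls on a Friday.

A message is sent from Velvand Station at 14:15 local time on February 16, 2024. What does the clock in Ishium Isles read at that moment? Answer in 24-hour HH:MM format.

04:00

1 September 2023 is a Friday, so Mondays fall on 4, 11, 18, 25; the last is September 25.
1 April 2024 is a Monday, so Sundays fall on 7, 14, 21, 28; the last is April 28.
February 16, 2024 falls between 25 September 2023 and 28 April 2024, so daylight saving is in effect and Velvand Station is at UTC−09:45.
14:15 Velvand Station + 9h45m = 00:00 UTC (rolling into the next day, 17 February 2024).
1 March 2024 is a Friday, so the first Monday is March 4 and the third is March 18.
1 November 2024 is a Friday, so Sundays fall on 3, 10, 17, 24; the last is November 24.
At the standard offset (UTC+04:00), 00:00 UTC + 4h = 04:00 Ishium Isles standard time.
The standard-time date in Ishium Isles, February 17, 2024, does not fall between 18 March and 24 November, so daylight saving is not in effect and Ishium Isles is at UTC+04:00.
00:00 UTC + 4h = 04:00 Ishium Isles.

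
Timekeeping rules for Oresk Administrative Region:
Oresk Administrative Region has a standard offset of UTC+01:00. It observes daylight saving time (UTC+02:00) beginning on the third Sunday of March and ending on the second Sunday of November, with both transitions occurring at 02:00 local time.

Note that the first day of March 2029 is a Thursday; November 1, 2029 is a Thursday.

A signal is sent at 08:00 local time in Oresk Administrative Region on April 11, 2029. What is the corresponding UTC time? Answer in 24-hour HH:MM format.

06:00

1 March 2029 is a Thursday, so the first Sunday is March 4 and the third is March 18.
1 November 2029 is a Thursday, so the first Sunday is November 4 and the second is November 11.
April 11, 2029 lies within the daylight-saving period (18 March – 11 November), so Oresk Administrative Region is on daylight time, UTC+02:00.
08:00 local − 2h = 06:00 UTC.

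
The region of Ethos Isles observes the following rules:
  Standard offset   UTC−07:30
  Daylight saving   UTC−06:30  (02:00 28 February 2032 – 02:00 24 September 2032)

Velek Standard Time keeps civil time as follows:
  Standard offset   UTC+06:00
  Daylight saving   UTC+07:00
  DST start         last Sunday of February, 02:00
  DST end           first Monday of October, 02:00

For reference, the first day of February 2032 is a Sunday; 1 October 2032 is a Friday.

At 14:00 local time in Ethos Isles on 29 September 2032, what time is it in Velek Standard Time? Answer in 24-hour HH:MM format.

04:30

Daylight saving runs 28 February – 24 September; 29 September 2032 is outside that window, so Ethos Isles is on standard time at UTC−07:30.
14:00 Ethos Isles + 7h30m = 21:30 UTC.
1 February 2032 is a Sunday, so Sundays fall on 1, 8, 15, 22, 29; the last is February 29.
1 October 2032 is a Friday, so the first Monday is October 4.
At the standard offset (UTC+06:00), 21:30 UTC + 6h = 03:30 Velek Standard Time standard time (rolling into the next day, 30 September 2032).
The standard-time date in Velek Standard Time, 30 September 2032, lies within the daylight-saving period (29 February – 4 October), so Velek Standard Time is on daylight time, UTC+07:00.
21:30 UTC + 7h = 04:30 Velek Standard Time (rolling into the next day, 30 September 2032).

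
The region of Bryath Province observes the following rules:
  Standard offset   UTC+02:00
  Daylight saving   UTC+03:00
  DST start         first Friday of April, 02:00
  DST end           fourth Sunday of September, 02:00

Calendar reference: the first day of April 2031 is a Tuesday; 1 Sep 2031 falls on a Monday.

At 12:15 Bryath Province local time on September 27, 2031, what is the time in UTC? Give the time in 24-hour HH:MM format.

09:15

1 April 2031 is a Tuesday, so the first Friday is April 4.
1 September 2031 is a Monday, so the first Sunday is September 7 and the fourth is September 28.
September 27, 2031 falls between 4 April and 28 September, so daylight saving is in effect and Bryath Province is at UTC+03:00.
12:15 local − 3h = 09:15 UTC.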